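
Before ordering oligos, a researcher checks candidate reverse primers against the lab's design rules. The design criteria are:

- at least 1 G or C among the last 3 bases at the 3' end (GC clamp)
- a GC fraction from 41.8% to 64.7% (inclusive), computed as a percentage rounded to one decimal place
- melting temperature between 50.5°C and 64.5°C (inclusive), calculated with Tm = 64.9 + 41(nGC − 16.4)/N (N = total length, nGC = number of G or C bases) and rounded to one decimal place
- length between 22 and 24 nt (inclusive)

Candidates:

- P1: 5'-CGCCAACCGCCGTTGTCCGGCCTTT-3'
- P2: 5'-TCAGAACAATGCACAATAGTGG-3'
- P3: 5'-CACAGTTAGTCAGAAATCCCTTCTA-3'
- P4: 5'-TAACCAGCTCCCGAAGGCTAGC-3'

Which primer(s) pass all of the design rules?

P1 (25 nt, A=2 T=6 G=6 C=11): 3' end TTT has 0 G/C, need ≥1 ✗; GC 17/25 = 68.0%, outside 41.8–64.7% ✗; Tm = 64.9 + 41·(17 − 16.4)/25 = 65.9°C, outside 50.5–64.5°C ✗; length 25, outside 22–24 ✗ — fails.
P2 (22 nt, A=9 T=4 G=5 C=4): 3' end TGG has 2 G/C ✓; GC 9/22 = 40.9%, outside 41.8–64.7% ✗; Tm = 64.9 + 41·(9 − 16.4)/22 = 51.1°C ✓; length 22 ✓ — fails.
P3 (25 nt, A=8 T=7 G=3 C=7): 3' end CTA has 1 G/C ✓; GC 10/25 = 40.0%, outside 41.8–64.7% ✗; Tm = 64.9 + 41·(10 − 16.4)/25 = 54.4°C ✓; length 25, outside 22–24 ✗ — fails.
P4 (22 nt, A=6 T=3 G=5 C=8): 3' end AGC has 2 G/C ✓; GC 13/22 = 59.1% ✓; Tm = 64.9 + 41·(13 − 16.4)/22 = 58.6°C ✓; length 22 ✓ — passes.

P4 only.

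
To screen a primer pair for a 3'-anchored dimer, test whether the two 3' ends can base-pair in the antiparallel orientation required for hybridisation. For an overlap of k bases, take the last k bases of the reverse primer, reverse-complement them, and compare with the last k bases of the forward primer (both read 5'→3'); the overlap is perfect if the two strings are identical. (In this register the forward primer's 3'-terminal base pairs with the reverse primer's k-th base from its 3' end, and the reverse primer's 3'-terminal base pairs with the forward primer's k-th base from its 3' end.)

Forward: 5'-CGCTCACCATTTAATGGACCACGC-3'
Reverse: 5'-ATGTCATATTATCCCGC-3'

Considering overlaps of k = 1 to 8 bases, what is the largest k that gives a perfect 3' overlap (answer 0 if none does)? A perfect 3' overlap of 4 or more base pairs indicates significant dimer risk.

Longest perfect overlap: 2 complementary base pairs; below the dimer-risk threshold (threshold 4).

Last 8 bases (5'→3') — forward …GACCACGC, reverse …TATCCCGC.
Reverse complement of the reverse primer's last 8 bases: GCGGGATA; its first k bases are the reverse complement of the reverse primer's last k bases, so a perfect k-base overlap needs the forward primer's last k bases to equal them.
Comparing (forward last k vs required): k=1: C vs G ✗; k=2: GC vs GC ✓; k=3: CGC vs GCG ✗; k=4: ACGC vs GCGG ✗; k=5: CACGC vs GCGGG ✗; k=6: CCACGC vs GCGGGA ✗; k=7: ACCACGC vs GCGGGAT ✗; k=8: GACCACGC vs GCGGGATA ✗.
Only k = 2 is perfect, so the longest perfect 3' overlap is 2.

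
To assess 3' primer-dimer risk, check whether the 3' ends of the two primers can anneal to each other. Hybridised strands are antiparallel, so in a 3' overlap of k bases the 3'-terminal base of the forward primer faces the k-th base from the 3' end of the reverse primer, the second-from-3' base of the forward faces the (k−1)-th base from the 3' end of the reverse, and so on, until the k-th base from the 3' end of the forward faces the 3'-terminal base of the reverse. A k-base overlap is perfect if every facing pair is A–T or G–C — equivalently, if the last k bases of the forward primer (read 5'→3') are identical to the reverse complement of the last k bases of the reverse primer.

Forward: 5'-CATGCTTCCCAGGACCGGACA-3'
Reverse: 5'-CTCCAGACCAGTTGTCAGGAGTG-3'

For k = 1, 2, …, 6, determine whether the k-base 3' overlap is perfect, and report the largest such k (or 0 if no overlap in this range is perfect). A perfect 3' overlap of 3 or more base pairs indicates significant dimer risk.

Longest perfect overlap: 2 complementary base pairs; below the dimer-risk threshold (threshold 3).

Last 6 bases (5'→3') — forward …CGGACA, reverse …GGAGTG.
Reverse complement of the reverse primer's last 6 bases: CACTCC; its first k bases are the reverse complement of the reverse primer's last k bases, so a perfect k-base overlap needs the forward primer's last k bases to equal them.
Comparing (forward last k vs required): k=1: A vs C ✗; k=2: CA vs CA ✓; k=3: ACA vs CAC ✗; k=4: GACA vs CACT ✗; k=5: GGACA vs CACTC ✗; k=6: CGGACA vs CACTCC ✗.
Only k = 2 is perfect, so the longest perfect 3' overlap is 2.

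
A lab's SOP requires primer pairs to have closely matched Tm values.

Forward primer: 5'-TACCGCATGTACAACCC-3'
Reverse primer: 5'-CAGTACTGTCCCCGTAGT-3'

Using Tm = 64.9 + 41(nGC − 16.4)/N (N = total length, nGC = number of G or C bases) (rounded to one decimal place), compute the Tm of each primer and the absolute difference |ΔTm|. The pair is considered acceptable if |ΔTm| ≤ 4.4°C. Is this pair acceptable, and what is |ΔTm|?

|ΔTm| = 3.2°C; the pair is acceptable.

Forward: G+C = 9, N = 17 → Tm = 64.9 + 41·(9 − 16.4)/17 = 47.1°C.
Reverse: G+C = 10, N = 18 → Tm = 64.9 + 41·(10 − 16.4)/18 = 50.3°C.
|ΔTm| = |47.1 − 50.3| = 3.2°C, ≤ 4.4°C.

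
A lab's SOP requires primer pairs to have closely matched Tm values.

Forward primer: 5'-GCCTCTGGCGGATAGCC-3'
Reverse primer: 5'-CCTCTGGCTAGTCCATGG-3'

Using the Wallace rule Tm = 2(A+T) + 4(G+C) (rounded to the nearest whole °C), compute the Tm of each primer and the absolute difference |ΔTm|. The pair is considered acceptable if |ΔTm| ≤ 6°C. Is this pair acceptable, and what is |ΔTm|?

Forward: A=2 T=3 G=6 C=6 → Tm = 2·5 + 4·12 = 58°C.
Reverse: A=2 T=5 G=5 C=6 → Tm = 2·7 + 4·11 = 58°C.
|ΔTm| = |58 − 58| = 0°C, ≤ 6°C.

|ΔTm| = 0°C; the pair is acceptable.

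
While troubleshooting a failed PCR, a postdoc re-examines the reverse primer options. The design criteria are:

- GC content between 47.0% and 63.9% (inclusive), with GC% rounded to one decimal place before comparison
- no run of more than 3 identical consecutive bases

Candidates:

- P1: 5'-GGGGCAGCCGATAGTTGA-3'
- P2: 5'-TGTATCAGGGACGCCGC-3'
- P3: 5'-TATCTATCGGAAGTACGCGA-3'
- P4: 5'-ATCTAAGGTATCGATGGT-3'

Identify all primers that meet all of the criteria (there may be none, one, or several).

None of the candidates satisfy all criteria.

P1 (18 nt, A=4 T=3 G=8 C=3): GC 11/18 = 61.1% ✓; longest run = 4, exceeds 3 ✗ — fails.
P2 (17 nt, A=3 T=3 G=6 C=5): GC 11/17 = 64.7%, outside 47.0–63.9% ✗; longest run = 3 ✓ — fails.
P3 (20 nt, A=6 T=5 G=5 C=4): GC 9/20 = 45.0%, outside 47.0–63.9% ✗; longest run = 2 ✓ — fails.
P4 (18 nt, A=5 T=6 G=5 C=2): GC 7/18 = 38.9%, outside 47.0–63.9% ✗; longest run = 2 ✓ — fails.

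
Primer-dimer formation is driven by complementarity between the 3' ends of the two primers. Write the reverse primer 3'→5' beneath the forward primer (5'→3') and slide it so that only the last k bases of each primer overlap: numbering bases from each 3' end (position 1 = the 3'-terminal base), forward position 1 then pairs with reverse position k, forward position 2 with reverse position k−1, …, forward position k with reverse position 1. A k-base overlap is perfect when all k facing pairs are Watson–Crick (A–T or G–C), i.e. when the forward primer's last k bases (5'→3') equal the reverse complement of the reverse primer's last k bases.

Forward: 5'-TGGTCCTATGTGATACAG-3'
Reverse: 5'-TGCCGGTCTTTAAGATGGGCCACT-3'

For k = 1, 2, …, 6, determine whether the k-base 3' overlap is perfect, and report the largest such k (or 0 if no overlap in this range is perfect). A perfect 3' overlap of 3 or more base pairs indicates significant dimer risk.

Longest perfect overlap: 2 complementary base pairs; below the dimer-risk threshold (threshold 3).

Last 6 bases (5'→3') — forward …ATACAG, reverse …GCCACT.
Reverse complement of the reverse primer's last 6 bases: AGTGGC; its first k bases are the reverse complement of the reverse primer's last k bases, so a perfect k-base overlap needs the forward primer's last k bases to equal them.
Comparing (forward last k vs required): k=1: G vs A ✗; k=2: AG vs AG ✓; k=3: CAG vs AGT ✗; k=4: ACAG vs AGTG ✗; k=5: TACAG vs AGTGG ✗; k=6: ATACAG vs AGTGGC ✗.
Only k = 2 is perfect, so the longest perfect 3' overlap is 2.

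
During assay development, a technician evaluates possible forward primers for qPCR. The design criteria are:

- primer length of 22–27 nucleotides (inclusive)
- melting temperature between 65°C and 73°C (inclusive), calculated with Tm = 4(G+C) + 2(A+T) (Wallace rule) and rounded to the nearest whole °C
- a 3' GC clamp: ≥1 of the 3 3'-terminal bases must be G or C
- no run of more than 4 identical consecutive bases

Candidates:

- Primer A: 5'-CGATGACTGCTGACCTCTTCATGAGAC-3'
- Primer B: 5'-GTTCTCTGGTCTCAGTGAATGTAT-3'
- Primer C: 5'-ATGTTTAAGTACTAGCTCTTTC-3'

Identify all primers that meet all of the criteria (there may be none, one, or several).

None of the candidates satisfy all criteria.

Primer A (27 nt, A=6 T=7 G=6 C=8): length 27 ✓; Tm = 2·13 + 4·14 = 82°C, outside 65–73°C ✗; 3' end GAC has 2 G/C ✓; longest run = 2 ✓ — fails.
Primer B (24 nt, A=4 T=10 G=6 C=4): length 24 ✓; Tm = 2·14 + 4·10 = 68°C ✓; 3' end TAT has 0 G/C, need ≥1 ✗; longest run = 2 ✓ — fails.
Primer C (22 nt, A=5 T=10 G=3 C=4): length 22 ✓; Tm = 2·15 + 4·7 = 58°C, outside 65–73°C ✗; 3' end TTC has 1 G/C ✓; longest run = 3 ✓ — fails.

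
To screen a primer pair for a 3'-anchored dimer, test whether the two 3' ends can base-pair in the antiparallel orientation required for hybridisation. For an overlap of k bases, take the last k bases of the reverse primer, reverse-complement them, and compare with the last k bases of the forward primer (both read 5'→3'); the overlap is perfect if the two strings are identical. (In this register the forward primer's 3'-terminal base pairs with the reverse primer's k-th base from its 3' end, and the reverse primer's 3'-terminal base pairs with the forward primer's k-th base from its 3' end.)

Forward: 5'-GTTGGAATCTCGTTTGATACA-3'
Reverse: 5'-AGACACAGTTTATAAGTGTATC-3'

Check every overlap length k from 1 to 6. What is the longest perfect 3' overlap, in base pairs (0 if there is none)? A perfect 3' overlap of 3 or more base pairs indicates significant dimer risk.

Longest perfect overlap: 6 complementary base pairs; significant dimer risk (threshold 3).

Last 6 bases (5'→3') — forward …GATACA, reverse …TGTATC.
Reverse complement of the reverse primer's last 6 bases: GATACA; its first k bases are the reverse complement of the reverse primer's last k bases, so a perfect k-base overlap needs the forward primer's last k bases to equal them.
Comparing (forward last k vs required): k=1: A vs G ✗; k=2: CA vs GA ✗; k=3: ACA vs GAT ✗; k=4: TACA vs GATA ✗; k=5: ATACA vs GATAC ✗; k=6: GATACA vs GATACA ✓.
Only k = 6 is perfect, so the longest perfect 3' overlap is 6.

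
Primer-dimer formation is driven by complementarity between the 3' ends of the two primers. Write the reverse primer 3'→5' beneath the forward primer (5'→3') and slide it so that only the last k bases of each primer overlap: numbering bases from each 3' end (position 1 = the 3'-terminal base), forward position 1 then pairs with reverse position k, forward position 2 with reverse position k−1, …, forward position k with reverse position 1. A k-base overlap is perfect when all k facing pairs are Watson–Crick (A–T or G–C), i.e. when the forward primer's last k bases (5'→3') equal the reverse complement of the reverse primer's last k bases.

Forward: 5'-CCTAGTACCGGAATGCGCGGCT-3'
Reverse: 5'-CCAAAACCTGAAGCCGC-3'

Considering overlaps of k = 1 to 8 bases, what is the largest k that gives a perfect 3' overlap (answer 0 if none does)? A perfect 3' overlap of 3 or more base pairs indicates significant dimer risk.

Longest perfect overlap: 6 complementary base pairs; significant dimer risk (threshold 3).

Last 8 bases (5'→3') — forward …GCGCGGCT, reverse …GAAGCCGC.
Reverse complement of the reverse primer's last 8 bases: GCGGCTTC; its first k bases are the reverse complement of the reverse primer's last k bases, so a perfect k-base overlap needs the forward primer's last k bases to equal them.
Comparing (forward last k vs required): k=1: T vs G ✗; k=2: CT vs GC ✗; k=3: GCT vs GCG ✗; k=4: GGCT vs GCGG ✗; k=5: CGGCT vs GCGGC ✗; k=6: GCGGCT vs GCGGCT ✓; k=7: CGCGGCT vs GCGGCTT ✗; k=8: GCGCGGCT vs GCGGCTTC ✗.
Only k = 6 is perfect, so the longest perfect 3' overlap is 6.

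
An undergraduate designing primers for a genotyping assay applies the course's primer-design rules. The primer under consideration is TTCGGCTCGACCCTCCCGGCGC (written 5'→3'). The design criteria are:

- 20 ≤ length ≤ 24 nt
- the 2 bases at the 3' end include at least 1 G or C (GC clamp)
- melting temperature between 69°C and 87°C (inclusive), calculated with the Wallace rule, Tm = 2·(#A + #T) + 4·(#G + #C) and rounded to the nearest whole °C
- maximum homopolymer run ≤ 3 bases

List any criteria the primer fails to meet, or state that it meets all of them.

Meets all criteria.

Base counts: A=1, T=4, G=6, C=11 (length 22).
length: length 22 ✓
GC clamp: 3' end GC has 2 G/C ✓
Tm: Tm = 2·5 + 4·17 = 78°C ✓
homopolymer run: longest run = 3 ✓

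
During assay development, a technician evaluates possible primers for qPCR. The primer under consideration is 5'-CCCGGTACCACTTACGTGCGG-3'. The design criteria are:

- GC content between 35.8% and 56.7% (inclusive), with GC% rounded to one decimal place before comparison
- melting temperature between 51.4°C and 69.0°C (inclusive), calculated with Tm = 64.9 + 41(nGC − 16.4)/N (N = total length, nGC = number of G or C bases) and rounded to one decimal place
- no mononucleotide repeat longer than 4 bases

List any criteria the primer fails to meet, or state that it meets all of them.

Base counts: A=3, T=4, G=6, C=8 (length 21).
GC content: GC 14/21 = 66.7%, outside 35.8–56.7% ✗
Tm: Tm = 64.9 + 41·(14 − 16.4)/21 = 60.2°C ✓
homopolymer run: longest run = 3 ✓

Fails: GC content.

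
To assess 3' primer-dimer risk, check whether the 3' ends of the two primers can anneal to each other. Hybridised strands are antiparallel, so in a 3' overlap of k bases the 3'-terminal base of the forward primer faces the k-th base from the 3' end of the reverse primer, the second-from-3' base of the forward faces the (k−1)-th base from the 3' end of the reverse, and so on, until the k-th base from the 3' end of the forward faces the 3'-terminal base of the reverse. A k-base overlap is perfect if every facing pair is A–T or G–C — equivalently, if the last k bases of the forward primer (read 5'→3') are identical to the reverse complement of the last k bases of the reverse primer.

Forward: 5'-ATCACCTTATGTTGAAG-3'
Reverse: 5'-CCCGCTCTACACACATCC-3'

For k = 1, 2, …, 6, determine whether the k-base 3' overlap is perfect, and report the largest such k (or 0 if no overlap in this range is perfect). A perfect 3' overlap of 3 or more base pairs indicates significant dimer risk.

Longest perfect overlap: 1 complementary base pair; below the dimer-risk threshold (threshold 3).

Last 6 bases (5'→3') — forward …TTGAAG, reverse …ACATCC.
Reverse complement of the reverse primer's last 6 bases: GGATGT; its first k bases are the reverse complement of the reverse primer's last k bases, so a perfect k-base overlap needs the forward primer's last k bases to equal them.
Comparing (forward last k vs required): k=1: G vs G ✓; k=2: AG vs GG ✗; k=3: AAG vs GGA ✗; k=4: GAAG vs GGAT ✗; k=5: TGAAG vs GGATG ✗; k=6: TTGAAG vs GGATGT ✗.
Only k = 1 is perfect, so the longest perfect 3' overlap is 1.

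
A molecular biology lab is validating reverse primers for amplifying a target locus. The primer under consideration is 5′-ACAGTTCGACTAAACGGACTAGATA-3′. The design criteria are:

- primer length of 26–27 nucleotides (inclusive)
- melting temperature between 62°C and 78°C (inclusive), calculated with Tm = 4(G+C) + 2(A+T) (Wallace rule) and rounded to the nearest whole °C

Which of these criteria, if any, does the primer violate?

Base counts: A=10, T=5, G=5, C=5 (length 25).
length: length 25, outside 26–27 ✗
Tm: Tm = 2·15 + 4·10 = 70°C ✓

Fails: length.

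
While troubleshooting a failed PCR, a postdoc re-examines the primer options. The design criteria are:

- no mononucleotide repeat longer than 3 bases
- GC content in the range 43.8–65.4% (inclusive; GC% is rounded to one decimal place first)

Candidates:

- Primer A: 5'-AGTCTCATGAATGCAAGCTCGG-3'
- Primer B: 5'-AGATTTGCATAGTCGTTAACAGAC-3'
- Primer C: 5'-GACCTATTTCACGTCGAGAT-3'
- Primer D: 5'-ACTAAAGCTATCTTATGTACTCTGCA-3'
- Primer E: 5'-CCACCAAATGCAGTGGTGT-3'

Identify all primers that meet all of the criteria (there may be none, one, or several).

Primer A, Primer C and Primer E.

Primer A (22 nt, A=6 T=5 G=6 C=5): longest run = 2 ✓; GC 11/22 = 50.0% ✓ — passes.
Primer B (24 nt, A=8 T=7 G=5 C=4): longest run = 3 ✓; GC 9/24 = 37.5%, outside 43.8–65.4% ✗ — fails.
Primer C (20 nt, A=5 T=6 G=4 C=5): longest run = 3 ✓; GC 9/20 = 45.0% ✓ — passes.
Primer D (26 nt, A=8 T=9 G=3 C=6): longest run = 3 ✓; GC 9/26 = 34.6%, outside 43.8–65.4% ✗ — fails.
Primer E (19 nt, A=5 T=4 G=5 C=5): longest run = 3 ✓; GC 10/19 = 52.6% ✓ — passes.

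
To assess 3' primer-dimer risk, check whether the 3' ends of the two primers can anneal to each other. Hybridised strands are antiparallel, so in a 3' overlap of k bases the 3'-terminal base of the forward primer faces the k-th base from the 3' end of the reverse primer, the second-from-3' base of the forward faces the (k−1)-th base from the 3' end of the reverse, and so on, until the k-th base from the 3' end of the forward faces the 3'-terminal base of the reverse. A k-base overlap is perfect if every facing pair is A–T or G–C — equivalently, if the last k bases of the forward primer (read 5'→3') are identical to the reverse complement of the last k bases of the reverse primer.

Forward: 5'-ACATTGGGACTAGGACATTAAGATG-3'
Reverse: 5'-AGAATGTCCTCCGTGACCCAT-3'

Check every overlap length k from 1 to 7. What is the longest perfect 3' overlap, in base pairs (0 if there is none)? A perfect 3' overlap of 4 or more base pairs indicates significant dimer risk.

Longest perfect overlap: 3 complementary base pairs; below the dimer-risk threshold (threshold 4).

Last 7 bases (5'→3') — forward …TAAGATG, reverse …GACCCAT.
Reverse complement of the reverse primer's last 7 bases: ATGGGTC; its first k bases are the reverse complement of the reverse primer's last k bases, so a perfect k-base overlap needs the forward primer's last k bases to equal them.
Comparing (forward last k vs required): k=1: G vs A ✗; k=2: TG vs AT ✗; k=3: ATG vs ATG ✓; k=4: GATG vs ATGG ✗; k=5: AGATG vs ATGGG ✗; k=6: AAGATG vs ATGGGT ✗; k=7: TAAGATG vs ATGGGTC ✗.
Only k = 3 is perfect, so the longest perfect 3' overlap is 3.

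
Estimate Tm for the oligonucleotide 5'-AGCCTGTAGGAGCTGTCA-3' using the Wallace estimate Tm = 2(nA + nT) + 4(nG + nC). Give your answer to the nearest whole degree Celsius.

Base counts: A=4, T=4, G=6, C=4 (length 18).
Tm = 2·(4+4) + 4·(6+4) = 2·8 + 4·10 = 16 + 40 = 56°C.

56°C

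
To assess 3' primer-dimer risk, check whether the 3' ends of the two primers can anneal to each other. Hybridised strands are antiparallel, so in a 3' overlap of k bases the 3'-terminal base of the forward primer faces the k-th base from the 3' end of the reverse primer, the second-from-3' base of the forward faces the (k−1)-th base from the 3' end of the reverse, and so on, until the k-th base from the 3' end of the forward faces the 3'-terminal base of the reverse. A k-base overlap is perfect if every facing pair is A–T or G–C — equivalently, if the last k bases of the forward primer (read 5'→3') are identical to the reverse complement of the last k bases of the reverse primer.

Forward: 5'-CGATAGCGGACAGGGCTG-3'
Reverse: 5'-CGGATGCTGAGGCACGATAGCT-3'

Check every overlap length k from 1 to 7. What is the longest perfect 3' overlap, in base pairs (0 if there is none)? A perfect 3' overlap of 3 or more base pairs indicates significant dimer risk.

Last 7 bases (5'→3') — forward …AGGGCTG, reverse …GATAGCT.
Reverse complement of the reverse primer's last 7 bases: AGCTATC; its first k bases are the reverse complement of the reverse primer's last k bases, so a perfect k-base overlap needs the forward primer's last k bases to equal them.
Comparing (forward last k vs required): k=1: G vs A ✗; k=2: TG vs AG ✗; k=3: CTG vs AGC ✗; k=4: GCTG vs AGCT ✗; k=5: GGCTG vs AGCTA ✗; k=6: GGGCTG vs AGCTAT ✗; k=7: AGGGCTG vs AGCTATC ✗.
No overlap length from 1 to 7 is perfect, so the longest perfect 3' overlap is 0.

Longest perfect overlap: 0 complementary base pairs; below the dimer-risk threshold (threshold 3).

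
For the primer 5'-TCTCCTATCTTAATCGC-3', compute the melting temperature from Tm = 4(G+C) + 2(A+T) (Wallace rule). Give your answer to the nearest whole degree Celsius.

48°C

Base counts: A=3, T=7, G=1, C=6 (length 17).
Tm = 2·(3+7) + 4·(1+6) = 2·10 + 4·7 = 20 + 28 = 48°C.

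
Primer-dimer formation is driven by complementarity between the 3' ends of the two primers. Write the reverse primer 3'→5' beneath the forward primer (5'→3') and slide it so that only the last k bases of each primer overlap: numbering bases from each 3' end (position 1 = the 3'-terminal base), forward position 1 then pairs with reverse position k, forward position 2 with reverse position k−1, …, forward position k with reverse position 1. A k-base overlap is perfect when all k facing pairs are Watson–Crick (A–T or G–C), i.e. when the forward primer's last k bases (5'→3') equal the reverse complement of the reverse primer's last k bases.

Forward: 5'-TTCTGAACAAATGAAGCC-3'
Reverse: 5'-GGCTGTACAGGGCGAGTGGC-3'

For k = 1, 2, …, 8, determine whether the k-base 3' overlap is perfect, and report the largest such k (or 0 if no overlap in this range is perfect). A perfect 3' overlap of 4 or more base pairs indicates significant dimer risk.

Longest perfect overlap: 3 complementary base pairs; below the dimer-risk threshold (threshold 4).

Last 8 bases (5'→3') — forward …ATGAAGCC, reverse …CGAGTGGC.
Reverse complement of the reverse primer's last 8 bases: GCCACTCG; its first k bases are the reverse complement of the reverse primer's last k bases, so a perfect k-base overlap needs the forward primer's last k bases to equal them.
Comparing (forward last k vs required): k=1: C vs G ✗; k=2: CC vs GC ✗; k=3: GCC vs GCC ✓; k=4: AGCC vs GCCA ✗; k=5: AAGCC vs GCCAC ✗; k=6: GAAGCC vs GCCACT ✗; k=7: TGAAGCC vs GCCACTC ✗; k=8: ATGAAGCC vs GCCACTCG ✗.
Only k = 3 is perfect, so the longest perfect 3' overlap is 3.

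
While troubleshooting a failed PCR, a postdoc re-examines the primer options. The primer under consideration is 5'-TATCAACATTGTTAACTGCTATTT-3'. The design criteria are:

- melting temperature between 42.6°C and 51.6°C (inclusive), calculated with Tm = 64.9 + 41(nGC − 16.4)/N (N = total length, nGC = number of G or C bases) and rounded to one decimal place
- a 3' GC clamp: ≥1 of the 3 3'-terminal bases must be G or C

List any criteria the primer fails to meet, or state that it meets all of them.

Fails: GC clamp.

Base counts: A=7, T=11, G=2, C=4 (length 24).
Tm: Tm = 64.9 + 41·(6 − 16.4)/24 = 47.1°C ✓
GC clamp: 3' end TTT has 0 G/C, need ≥1 ✗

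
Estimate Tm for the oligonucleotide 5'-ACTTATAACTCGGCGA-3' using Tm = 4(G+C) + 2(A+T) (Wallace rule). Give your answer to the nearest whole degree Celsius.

46°C

Base counts: A=5, T=4, G=3, C=4 (length 16).
Tm = 2·(5+4) + 4·(3+4) = 2·9 + 4·7 = 18 + 28 = 46°C.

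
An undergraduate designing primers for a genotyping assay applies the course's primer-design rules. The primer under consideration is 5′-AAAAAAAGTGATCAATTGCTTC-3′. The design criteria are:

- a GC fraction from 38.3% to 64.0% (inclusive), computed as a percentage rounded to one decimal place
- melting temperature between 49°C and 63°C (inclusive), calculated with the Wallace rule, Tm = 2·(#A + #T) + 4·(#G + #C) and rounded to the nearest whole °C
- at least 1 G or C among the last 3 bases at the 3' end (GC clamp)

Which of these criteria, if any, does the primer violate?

Fails: GC content.

Base counts: A=10, T=6, G=3, C=3 (length 22).
GC content: GC 6/22 = 27.3%, outside 38.3–64.0% ✗
Tm: Tm = 2·16 + 4·6 = 56°C ✓
GC clamp: 3' end TTC has 1 G/C ✓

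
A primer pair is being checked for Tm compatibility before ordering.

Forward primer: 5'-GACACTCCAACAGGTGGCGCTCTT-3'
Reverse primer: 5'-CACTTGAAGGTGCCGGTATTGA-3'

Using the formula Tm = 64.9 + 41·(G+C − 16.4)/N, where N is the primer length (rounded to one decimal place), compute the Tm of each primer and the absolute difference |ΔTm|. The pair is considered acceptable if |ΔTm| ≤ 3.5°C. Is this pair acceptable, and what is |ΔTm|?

|ΔTm| = 6.0°C; the pair is not acceptable.

Forward: G+C = 14, N = 24 → Tm = 64.9 + 41·(14 − 16.4)/24 = 60.8°C.
Reverse: G+C = 11, N = 22 → Tm = 64.9 + 41·(11 − 16.4)/22 = 54.8°C.
|ΔTm| = |60.8 − 54.8| = 6.0°C, > 3.5°C.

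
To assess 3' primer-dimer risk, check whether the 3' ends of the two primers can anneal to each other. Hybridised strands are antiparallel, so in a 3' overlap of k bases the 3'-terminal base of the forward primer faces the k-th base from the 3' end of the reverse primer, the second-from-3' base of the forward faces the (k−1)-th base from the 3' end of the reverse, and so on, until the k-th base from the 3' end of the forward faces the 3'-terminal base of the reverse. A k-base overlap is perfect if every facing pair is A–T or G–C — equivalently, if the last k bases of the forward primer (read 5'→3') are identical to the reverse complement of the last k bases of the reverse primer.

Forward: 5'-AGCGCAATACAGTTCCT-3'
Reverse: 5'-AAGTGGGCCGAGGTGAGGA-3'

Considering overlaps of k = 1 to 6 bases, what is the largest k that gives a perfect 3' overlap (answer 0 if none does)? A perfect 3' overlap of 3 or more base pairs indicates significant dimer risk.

Longest perfect overlap: 4 complementary base pairs; significant dimer risk (threshold 3).

Last 6 bases (5'→3') — forward …GTTCCT, reverse …TGAGGA.
Reverse complement of the reverse primer's last 6 bases: TCCTCA; its first k bases are the reverse complement of the reverse primer's last k bases, so a perfect k-base overlap needs the forward primer's last k bases to equal them.
Comparing (forward last k vs required): k=1: T vs T ✓; k=2: CT vs TC ✗; k=3: CCT vs TCC ✗; k=4: TCCT vs TCCT ✓; k=5: TTCCT vs TCCTC ✗; k=6: GTTCCT vs TCCTCA ✗.
Perfect overlaps at k = 1, 4; the largest is 4.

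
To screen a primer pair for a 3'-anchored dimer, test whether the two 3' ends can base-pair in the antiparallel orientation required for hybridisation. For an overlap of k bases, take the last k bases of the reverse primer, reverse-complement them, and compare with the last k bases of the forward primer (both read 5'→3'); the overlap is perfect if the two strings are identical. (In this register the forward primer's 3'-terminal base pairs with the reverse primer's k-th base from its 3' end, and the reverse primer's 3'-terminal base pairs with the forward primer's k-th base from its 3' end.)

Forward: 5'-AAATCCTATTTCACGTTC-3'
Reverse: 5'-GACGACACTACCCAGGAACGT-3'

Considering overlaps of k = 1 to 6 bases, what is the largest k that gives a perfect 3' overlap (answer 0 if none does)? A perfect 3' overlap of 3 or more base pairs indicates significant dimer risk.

Last 6 bases (5'→3') — forward …ACGTTC, reverse …GAACGT.
Reverse complement of the reverse primer's last 6 bases: ACGTTC; its first k bases are the reverse complement of the reverse primer's last k bases, so a perfect k-base overlap needs the forward primer's last k bases to equal them.
Comparing (forward last k vs required): k=1: C vs A ✗; k=2: TC vs AC ✗; k=3: TTC vs ACG ✗; k=4: GTTC vs ACGT ✗; k=5: CGTTC vs ACGTT ✗; k=6: ACGTTC vs ACGTTC ✓.
Only k = 6 is perfect, so the longest perfect 3' overlap is 6.

Longest perfect overlap: 6 complementary base pairs; significant dimer risk (threshold 3).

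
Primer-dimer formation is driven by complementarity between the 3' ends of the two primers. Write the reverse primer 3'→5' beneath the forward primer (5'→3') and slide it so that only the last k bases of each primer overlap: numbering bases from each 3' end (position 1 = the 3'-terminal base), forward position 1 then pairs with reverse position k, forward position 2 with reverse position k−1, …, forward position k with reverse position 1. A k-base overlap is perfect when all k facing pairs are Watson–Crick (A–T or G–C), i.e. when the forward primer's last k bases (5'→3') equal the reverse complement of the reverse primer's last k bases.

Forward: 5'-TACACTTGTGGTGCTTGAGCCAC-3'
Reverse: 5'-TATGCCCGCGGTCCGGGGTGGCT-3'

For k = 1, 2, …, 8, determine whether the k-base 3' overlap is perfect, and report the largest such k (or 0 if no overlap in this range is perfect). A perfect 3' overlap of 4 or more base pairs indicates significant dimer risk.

Last 8 bases (5'→3') — forward …TGAGCCAC, reverse …GGGTGGCT.
Reverse complement of the reverse primer's last 8 bases: AGCCACCC; its first k bases are the reverse complement of the reverse primer's last k bases, so a perfect k-base overlap needs the forward primer's last k bases to equal them.
Comparing (forward last k vs required): k=1: C vs A ✗; k=2: AC vs AG ✗; k=3: CAC vs AGC ✗; k=4: CCAC vs AGCC ✗; k=5: GCCAC vs AGCCA ✗; k=6: AGCCAC vs AGCCAC ✓; k=7: GAGCCAC vs AGCCACC ✗; k=8: TGAGCCAC vs AGCCACCC ✗.
Only k = 6 is perfect, so the longest perfect 3' overlap is 6.

Longest perfect overlap: 6 complementary base pairs; significant dimer risk (threshold 4).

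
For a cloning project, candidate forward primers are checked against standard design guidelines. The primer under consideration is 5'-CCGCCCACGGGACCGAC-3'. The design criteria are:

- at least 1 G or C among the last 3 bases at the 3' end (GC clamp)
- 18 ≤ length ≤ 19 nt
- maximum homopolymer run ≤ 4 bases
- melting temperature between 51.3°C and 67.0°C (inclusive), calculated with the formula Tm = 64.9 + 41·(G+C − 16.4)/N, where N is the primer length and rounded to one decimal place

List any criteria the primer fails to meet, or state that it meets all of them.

Fails: length.

Base counts: A=3, T=0, G=5, C=9 (length 17).
GC clamp: 3' end GAC has 2 G/C ✓
length: length 17, outside 18–19 ✗
homopolymer run: longest run = 3 ✓
Tm: Tm = 64.9 + 41·(14 − 16.4)/17 = 59.1°C ✓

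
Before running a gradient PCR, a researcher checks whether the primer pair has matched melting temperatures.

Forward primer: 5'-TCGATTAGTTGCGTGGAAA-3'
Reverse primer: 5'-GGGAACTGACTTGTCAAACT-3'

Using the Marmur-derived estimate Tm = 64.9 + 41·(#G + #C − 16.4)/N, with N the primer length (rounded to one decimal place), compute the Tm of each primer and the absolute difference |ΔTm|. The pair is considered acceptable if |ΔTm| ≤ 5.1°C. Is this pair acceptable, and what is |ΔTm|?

|ΔTm| = 2.9°C; the pair is acceptable.

Forward: G+C = 8, N = 19 → Tm = 64.9 + 41·(8 − 16.4)/19 = 46.8°C.
Reverse: G+C = 9, N = 20 → Tm = 64.9 + 41·(9 − 16.4)/20 = 49.7°C.
|ΔTm| = |46.8 − 49.7| = 2.9°C, ≤ 5.1°C.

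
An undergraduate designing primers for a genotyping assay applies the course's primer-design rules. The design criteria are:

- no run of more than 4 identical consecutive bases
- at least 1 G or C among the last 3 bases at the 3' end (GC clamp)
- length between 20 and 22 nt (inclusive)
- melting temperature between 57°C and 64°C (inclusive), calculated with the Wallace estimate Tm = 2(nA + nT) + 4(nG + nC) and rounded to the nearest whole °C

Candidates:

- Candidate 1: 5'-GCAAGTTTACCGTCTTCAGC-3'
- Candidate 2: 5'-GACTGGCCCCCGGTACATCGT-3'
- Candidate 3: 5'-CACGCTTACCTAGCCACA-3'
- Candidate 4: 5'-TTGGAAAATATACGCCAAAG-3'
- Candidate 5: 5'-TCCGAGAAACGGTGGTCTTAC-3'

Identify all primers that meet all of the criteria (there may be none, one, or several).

Candidate 1 (20 nt, A=4 T=6 G=4 C=6): longest run = 3 ✓; 3' end AGC has 2 G/C ✓; length 20 ✓; Tm = 2·10 + 4·10 = 60°C ✓ — passes.
Candidate 2 (21 nt, A=3 T=4 G=6 C=8): longest run = 5, exceeds 4 ✗; 3' end CGT has 2 G/C ✓; length 21 ✓; Tm = 2·7 + 4·14 = 70°C, outside 57–64°C ✗ — fails.
Candidate 3 (18 nt, A=5 T=3 G=2 C=8): longest run = 2 ✓; 3' end ACA has 1 G/C ✓; length 18, outside 20–22 ✗; Tm = 2·8 + 4·10 = 56°C, outside 57–64°C ✗ — fails.
Candidate 4 (20 nt, A=9 T=4 G=4 C=3): longest run = 4 ✓; 3' end AAG has 1 G/C ✓; length 20 ✓; Tm = 2·13 + 4·7 = 54°C, outside 57–64°C ✗ — fails.
Candidate 5 (21 nt, A=5 T=5 G=6 C=5): longest run = 3 ✓; 3' end TAC has 1 G/C ✓; length 21 ✓; Tm = 2·10 + 4·11 = 64°C ✓ — passes.

Candidate 1 and Candidate 5.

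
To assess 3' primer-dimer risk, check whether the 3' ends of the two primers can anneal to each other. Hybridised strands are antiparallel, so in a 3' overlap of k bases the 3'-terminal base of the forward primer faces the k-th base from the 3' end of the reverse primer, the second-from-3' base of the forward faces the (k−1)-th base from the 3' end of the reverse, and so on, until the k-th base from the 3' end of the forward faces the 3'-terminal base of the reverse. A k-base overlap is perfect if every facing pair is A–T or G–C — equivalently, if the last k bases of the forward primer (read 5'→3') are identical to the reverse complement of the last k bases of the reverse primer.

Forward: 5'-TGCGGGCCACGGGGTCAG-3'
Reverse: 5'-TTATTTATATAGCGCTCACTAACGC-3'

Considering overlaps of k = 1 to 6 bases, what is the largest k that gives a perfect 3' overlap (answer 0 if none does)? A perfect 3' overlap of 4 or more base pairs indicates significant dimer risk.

Last 6 bases (5'→3') — forward …GGTCAG, reverse …TAACGC.
Reverse complement of the reverse primer's last 6 bases: GCGTTA; its first k bases are the reverse complement of the reverse primer's last k bases, so a perfect k-base overlap needs the forward primer's last k bases to equal them.
Comparing (forward last k vs required): k=1: G vs G ✓; k=2: AG vs GC ✗; k=3: CAG vs GCG ✗; k=4: TCAG vs GCGT ✗; k=5: GTCAG vs GCGTT ✗; k=6: GGTCAG vs GCGTTA ✗.
Only k = 1 is perfect, so the longest perfect 3' overlap is 1.

Longest perfect overlap: 1 complementary base pair; below the dimer-risk threshold (threshold 4).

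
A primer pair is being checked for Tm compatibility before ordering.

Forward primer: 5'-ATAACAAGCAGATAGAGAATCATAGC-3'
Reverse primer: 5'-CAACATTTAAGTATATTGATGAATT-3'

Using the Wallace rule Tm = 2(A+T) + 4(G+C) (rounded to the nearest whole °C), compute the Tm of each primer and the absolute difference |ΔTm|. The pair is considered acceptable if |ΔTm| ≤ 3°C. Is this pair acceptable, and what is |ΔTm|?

|ΔTm| = 10°C; the pair is not acceptable.

Forward: A=13 T=4 G=5 C=4 → Tm = 2·17 + 4·9 = 70°C.
Reverse: A=10 T=10 G=3 C=2 → Tm = 2·20 + 4·5 = 60°C.
|ΔTm| = |70 − 60| = 10°C, > 3°C.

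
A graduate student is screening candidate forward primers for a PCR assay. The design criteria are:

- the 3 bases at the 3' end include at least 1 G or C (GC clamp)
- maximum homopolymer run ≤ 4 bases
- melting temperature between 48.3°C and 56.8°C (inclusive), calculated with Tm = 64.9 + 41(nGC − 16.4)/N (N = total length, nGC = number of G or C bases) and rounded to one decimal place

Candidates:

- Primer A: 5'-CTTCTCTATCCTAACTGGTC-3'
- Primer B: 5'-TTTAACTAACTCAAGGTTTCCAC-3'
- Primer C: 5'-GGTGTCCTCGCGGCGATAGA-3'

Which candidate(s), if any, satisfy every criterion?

Primer A (20 nt, A=3 T=8 G=2 C=7): 3' end GTC has 2 G/C ✓; longest run = 2 ✓; Tm = 64.9 + 41·(9 − 16.4)/20 = 49.7°C ✓ — passes.
Primer B (23 nt, A=7 T=8 G=2 C=6): 3' end CAC has 2 G/C ✓; longest run = 3 ✓; Tm = 64.9 + 41·(8 − 16.4)/23 = 49.9°C ✓ — passes.
Primer C (20 nt, A=3 T=4 G=8 C=5): 3' end AGA has 1 G/C ✓; longest run = 2 ✓; Tm = 64.9 + 41·(13 − 16.4)/20 = 57.9°C, outside 48.3–56.8°C ✗ — fails.

Primer A and Primer B.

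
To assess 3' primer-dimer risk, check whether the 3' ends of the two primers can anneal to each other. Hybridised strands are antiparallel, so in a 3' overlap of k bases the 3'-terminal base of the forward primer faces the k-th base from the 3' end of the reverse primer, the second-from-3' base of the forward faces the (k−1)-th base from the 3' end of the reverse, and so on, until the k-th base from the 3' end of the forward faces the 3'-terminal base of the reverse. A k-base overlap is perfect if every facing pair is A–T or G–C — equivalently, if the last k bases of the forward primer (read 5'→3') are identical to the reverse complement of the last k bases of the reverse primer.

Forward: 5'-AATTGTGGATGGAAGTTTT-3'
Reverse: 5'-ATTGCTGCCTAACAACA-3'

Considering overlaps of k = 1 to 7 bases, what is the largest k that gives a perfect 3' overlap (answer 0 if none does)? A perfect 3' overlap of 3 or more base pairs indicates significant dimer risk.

Longest perfect overlap: 1 complementary base pair; below the dimer-risk threshold (threshold 3).

Last 7 bases (5'→3') — forward …AAGTTTT, reverse …AACAACA.
Reverse complement of the reverse primer's last 7 bases: TGTTGTT; its first k bases are the reverse complement of the reverse primer's last k bases, so a perfect k-base overlap needs the forward primer's last k bases to equal them.
Comparing (forward last k vs required): k=1: T vs T ✓; k=2: TT vs TG ✗; k=3: TTT vs TGT ✗; k=4: TTTT vs TGTT ✗; k=5: GTTTT vs TGTTG ✗; k=6: AGTTTT vs TGTTGT ✗; k=7: AAGTTTT vs TGTTGTT ✗.
Only k = 1 is perfect, so the longest perfect 3' overlap is 1.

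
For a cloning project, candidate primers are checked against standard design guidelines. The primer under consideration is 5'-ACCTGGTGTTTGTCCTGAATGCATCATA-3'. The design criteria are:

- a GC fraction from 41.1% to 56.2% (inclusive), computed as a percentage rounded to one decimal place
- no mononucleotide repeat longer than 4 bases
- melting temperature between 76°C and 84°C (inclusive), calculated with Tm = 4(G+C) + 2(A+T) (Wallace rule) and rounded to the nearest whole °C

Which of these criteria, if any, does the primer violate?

Meets all criteria.

Base counts: A=6, T=10, G=6, C=6 (length 28).
GC content: GC 12/28 = 42.9% ✓
homopolymer run: longest run = 3 ✓
Tm: Tm = 2·16 + 4·12 = 80°C ✓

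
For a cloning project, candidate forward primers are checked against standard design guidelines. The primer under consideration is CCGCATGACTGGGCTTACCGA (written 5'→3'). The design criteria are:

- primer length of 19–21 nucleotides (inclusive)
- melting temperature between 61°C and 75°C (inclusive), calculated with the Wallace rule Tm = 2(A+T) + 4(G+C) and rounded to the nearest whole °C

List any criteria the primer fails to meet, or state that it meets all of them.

Meets all criteria.

Base counts: A=4, T=4, G=6, C=7 (length 21).
length: length 21 ✓
Tm: Tm = 2·8 + 4·13 = 68°C ✓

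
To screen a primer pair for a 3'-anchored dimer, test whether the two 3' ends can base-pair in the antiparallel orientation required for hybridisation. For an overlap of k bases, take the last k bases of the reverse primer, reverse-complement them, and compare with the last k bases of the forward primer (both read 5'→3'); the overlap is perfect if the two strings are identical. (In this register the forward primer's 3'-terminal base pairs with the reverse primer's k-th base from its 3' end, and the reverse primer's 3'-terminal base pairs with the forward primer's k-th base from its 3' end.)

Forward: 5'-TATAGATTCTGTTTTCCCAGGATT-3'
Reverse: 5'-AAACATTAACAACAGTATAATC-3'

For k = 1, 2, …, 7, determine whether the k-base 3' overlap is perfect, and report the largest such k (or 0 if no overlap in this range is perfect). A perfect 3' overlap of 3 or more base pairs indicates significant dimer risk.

Last 7 bases (5'→3') — forward …CAGGATT, reverse …TATAATC.
Reverse complement of the reverse primer's last 7 bases: GATTATA; its first k bases are the reverse complement of the reverse primer's last k bases, so a perfect k-base overlap needs the forward primer's last k bases to equal them.
Comparing (forward last k vs required): k=1: T vs G ✗; k=2: TT vs GA ✗; k=3: ATT vs GAT ✗; k=4: GATT vs GATT ✓; k=5: GGATT vs GATTA ✗; k=6: AGGATT vs GATTAT ✗; k=7: CAGGATT vs GATTATA ✗.
Only k = 4 is perfect, so the longest perfect 3' overlap is 4.

Longest perfect overlap: 4 complementary base pairs; significant dimer risk (threshold 3).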